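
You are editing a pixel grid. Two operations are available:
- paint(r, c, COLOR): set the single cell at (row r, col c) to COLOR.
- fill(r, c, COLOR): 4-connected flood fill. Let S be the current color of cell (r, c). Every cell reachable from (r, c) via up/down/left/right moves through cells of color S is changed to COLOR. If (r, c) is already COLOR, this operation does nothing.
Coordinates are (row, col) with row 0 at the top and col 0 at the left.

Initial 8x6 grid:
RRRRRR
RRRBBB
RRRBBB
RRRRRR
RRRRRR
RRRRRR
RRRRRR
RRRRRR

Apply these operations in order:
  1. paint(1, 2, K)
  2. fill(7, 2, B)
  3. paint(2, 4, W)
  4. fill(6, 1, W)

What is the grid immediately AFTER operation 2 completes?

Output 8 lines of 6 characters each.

Answer: BBBBBB
BBKBBB
BBBBBB
BBBBBB
BBBBBB
BBBBBB
BBBBBB
BBBBBB

Derivation:
After op 1 paint(1,2,K):
RRRRRR
RRKBBB
RRRBBB
RRRRRR
RRRRRR
RRRRRR
RRRRRR
RRRRRR
After op 2 fill(7,2,B) [41 cells changed]:
BBBBBB
BBKBBB
BBBBBB
BBBBBB
BBBBBB
BBBBBB
BBBBBB
BBBBBB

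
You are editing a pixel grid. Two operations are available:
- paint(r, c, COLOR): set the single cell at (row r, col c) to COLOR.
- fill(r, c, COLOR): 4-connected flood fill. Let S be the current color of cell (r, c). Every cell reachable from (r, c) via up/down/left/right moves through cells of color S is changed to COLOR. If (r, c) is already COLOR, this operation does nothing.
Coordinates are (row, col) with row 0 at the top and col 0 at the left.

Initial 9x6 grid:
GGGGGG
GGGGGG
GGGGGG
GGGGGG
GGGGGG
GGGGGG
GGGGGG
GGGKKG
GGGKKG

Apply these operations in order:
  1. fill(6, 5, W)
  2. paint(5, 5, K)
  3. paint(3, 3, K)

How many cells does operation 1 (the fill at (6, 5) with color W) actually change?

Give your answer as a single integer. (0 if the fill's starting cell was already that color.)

Answer: 50

Derivation:
After op 1 fill(6,5,W) [50 cells changed]:
WWWWWW
WWWWWW
WWWWWW
WWWWWW
WWWWWW
WWWWWW
WWWWWW
WWWKKW
WWWKKW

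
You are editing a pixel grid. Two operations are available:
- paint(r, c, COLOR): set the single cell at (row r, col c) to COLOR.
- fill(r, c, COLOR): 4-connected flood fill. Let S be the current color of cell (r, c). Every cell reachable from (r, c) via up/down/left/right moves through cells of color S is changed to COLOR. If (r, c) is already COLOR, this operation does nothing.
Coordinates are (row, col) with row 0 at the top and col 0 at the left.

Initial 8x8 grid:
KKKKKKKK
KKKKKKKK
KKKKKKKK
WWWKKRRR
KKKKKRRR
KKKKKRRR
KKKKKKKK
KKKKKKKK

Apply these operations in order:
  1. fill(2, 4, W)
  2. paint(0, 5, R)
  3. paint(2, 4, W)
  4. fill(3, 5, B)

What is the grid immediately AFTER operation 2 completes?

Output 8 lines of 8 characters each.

After op 1 fill(2,4,W) [52 cells changed]:
WWWWWWWW
WWWWWWWW
WWWWWWWW
WWWWWRRR
WWWWWRRR
WWWWWRRR
WWWWWWWW
WWWWWWWW
After op 2 paint(0,5,R):
WWWWWRWW
WWWWWWWW
WWWWWWWW
WWWWWRRR
WWWWWRRR
WWWWWRRR
WWWWWWWW
WWWWWWWW

Answer: WWWWWRWW
WWWWWWWW
WWWWWWWW
WWWWWRRR
WWWWWRRR
WWWWWRRR
WWWWWWWW
WWWWWWWW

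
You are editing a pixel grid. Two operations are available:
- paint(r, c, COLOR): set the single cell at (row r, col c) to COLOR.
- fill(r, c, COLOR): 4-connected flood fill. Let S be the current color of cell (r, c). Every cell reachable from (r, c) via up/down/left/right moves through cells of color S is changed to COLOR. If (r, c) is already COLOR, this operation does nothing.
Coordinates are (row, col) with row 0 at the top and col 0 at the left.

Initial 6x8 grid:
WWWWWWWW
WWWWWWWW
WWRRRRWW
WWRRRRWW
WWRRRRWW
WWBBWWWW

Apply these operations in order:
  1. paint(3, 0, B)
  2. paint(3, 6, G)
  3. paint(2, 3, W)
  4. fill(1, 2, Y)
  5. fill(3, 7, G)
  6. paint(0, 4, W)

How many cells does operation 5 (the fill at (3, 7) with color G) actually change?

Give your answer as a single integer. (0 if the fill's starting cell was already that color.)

After op 1 paint(3,0,B):
WWWWWWWW
WWWWWWWW
WWRRRRWW
BWRRRRWW
WWRRRRWW
WWBBWWWW
After op 2 paint(3,6,G):
WWWWWWWW
WWWWWWWW
WWRRRRWW
BWRRRRGW
WWRRRRWW
WWBBWWWW
After op 3 paint(2,3,W):
WWWWWWWW
WWWWWWWW
WWRWRRWW
BWRRRRGW
WWRRRRWW
WWBBWWWW
After op 4 fill(1,2,Y) [33 cells changed]:
YYYYYYYY
YYYYYYYY
YYRYRRYY
BYRRRRGY
YYRRRRYY
YYBBYYYY
After op 5 fill(3,7,G) [33 cells changed]:
GGGGGGGG
GGGGGGGG
GGRGRRGG
BGRRRRGG
GGRRRRGG
GGBBGGGG

Answer: 33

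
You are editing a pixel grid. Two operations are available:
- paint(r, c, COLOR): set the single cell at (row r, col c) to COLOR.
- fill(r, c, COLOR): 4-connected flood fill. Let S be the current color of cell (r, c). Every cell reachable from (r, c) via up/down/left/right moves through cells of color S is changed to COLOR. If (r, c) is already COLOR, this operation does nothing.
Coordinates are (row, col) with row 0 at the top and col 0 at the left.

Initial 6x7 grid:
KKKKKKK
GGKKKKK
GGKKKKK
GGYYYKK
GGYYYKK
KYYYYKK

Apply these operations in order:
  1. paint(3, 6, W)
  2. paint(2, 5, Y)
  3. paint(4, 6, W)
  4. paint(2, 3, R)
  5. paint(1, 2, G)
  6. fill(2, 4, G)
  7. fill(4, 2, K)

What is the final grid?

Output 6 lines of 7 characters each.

Answer: GGGGGGG
GGGGGGG
GGKRGYG
GGKKKKW
GGKKKKW
KKKKKKK

Derivation:
After op 1 paint(3,6,W):
KKKKKKK
GGKKKKK
GGKKKKK
GGYYYKW
GGYYYKK
KYYYYKK
After op 2 paint(2,5,Y):
KKKKKKK
GGKKKKK
GGKKKYK
GGYYYKW
GGYYYKK
KYYYYKK
After op 3 paint(4,6,W):
KKKKKKK
GGKKKKK
GGKKKYK
GGYYYKW
GGYYYKW
KYYYYKK
After op 4 paint(2,3,R):
KKKKKKK
GGKKKKK
GGKRKYK
GGYYYKW
GGYYYKW
KYYYYKK
After op 5 paint(1,2,G):
KKKKKKK
GGGKKKK
GGKRKYK
GGYYYKW
GGYYYKW
KYYYYKK
After op 6 fill(2,4,G) [13 cells changed]:
GGGGGGG
GGGGGGG
GGKRGYG
GGYYYKW
GGYYYKW
KYYYYKK
After op 7 fill(4,2,K) [10 cells changed]:
GGGGGGG
GGGGGGG
GGKRGYG
GGKKKKW
GGKKKKW
KKKKKKK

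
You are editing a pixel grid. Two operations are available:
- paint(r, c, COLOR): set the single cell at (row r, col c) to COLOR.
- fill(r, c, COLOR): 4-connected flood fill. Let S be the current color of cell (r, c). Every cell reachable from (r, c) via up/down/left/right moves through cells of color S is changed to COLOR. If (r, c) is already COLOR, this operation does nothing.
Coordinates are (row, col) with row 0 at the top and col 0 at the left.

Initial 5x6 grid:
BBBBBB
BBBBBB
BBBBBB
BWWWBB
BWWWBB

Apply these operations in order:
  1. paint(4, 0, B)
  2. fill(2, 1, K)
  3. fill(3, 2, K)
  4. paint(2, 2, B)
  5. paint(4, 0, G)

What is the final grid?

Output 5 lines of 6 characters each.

Answer: KKKKKK
KKKKKK
KKBKKK
KKKKKK
GKKKKK

Derivation:
After op 1 paint(4,0,B):
BBBBBB
BBBBBB
BBBBBB
BWWWBB
BWWWBB
After op 2 fill(2,1,K) [24 cells changed]:
KKKKKK
KKKKKK
KKKKKK
KWWWKK
KWWWKK
After op 3 fill(3,2,K) [6 cells changed]:
KKKKKK
KKKKKK
KKKKKK
KKKKKK
KKKKKK
After op 4 paint(2,2,B):
KKKKKK
KKKKKK
KKBKKK
KKKKKK
KKKKKK
After op 5 paint(4,0,G):
KKKKKK
KKKKKK
KKBKKK
KKKKKK
GKKKKK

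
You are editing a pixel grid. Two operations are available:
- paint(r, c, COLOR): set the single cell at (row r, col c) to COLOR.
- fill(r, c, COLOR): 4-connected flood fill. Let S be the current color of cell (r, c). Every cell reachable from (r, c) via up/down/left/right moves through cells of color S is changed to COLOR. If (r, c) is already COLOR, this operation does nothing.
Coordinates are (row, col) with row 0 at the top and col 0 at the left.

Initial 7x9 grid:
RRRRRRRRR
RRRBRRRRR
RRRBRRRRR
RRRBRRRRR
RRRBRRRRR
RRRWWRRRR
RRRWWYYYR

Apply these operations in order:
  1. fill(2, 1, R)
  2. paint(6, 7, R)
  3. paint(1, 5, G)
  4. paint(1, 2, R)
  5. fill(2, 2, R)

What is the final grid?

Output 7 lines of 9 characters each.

Answer: RRRRRRRRR
RRRBRGRRR
RRRBRRRRR
RRRBRRRRR
RRRBRRRRR
RRRWWRRRR
RRRWWYYRR

Derivation:
After op 1 fill(2,1,R) [0 cells changed]:
RRRRRRRRR
RRRBRRRRR
RRRBRRRRR
RRRBRRRRR
RRRBRRRRR
RRRWWRRRR
RRRWWYYYR
After op 2 paint(6,7,R):
RRRRRRRRR
RRRBRRRRR
RRRBRRRRR
RRRBRRRRR
RRRBRRRRR
RRRWWRRRR
RRRWWYYRR
After op 3 paint(1,5,G):
RRRRRRRRR
RRRBRGRRR
RRRBRRRRR
RRRBRRRRR
RRRBRRRRR
RRRWWRRRR
RRRWWYYRR
After op 4 paint(1,2,R):
RRRRRRRRR
RRRBRGRRR
RRRBRRRRR
RRRBRRRRR
RRRBRRRRR
RRRWWRRRR
RRRWWYYRR
After op 5 fill(2,2,R) [0 cells changed]:
RRRRRRRRR
RRRBRGRRR
RRRBRRRRR
RRRBRRRRR
RRRBRRRRR
RRRWWRRRR
RRRWWYYRR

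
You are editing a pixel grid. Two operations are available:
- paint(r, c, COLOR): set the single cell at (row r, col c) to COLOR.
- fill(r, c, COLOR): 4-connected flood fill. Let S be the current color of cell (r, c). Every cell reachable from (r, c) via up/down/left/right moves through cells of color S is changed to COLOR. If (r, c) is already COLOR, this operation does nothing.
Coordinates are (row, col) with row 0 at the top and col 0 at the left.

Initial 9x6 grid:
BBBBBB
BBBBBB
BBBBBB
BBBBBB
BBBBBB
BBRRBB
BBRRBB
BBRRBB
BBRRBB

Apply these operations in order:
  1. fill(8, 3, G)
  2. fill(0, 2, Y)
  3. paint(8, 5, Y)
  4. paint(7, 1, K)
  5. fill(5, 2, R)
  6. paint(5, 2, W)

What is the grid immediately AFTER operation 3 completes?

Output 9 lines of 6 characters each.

After op 1 fill(8,3,G) [8 cells changed]:
BBBBBB
BBBBBB
BBBBBB
BBBBBB
BBBBBB
BBGGBB
BBGGBB
BBGGBB
BBGGBB
After op 2 fill(0,2,Y) [46 cells changed]:
YYYYYY
YYYYYY
YYYYYY
YYYYYY
YYYYYY
YYGGYY
YYGGYY
YYGGYY
YYGGYY
After op 3 paint(8,5,Y):
YYYYYY
YYYYYY
YYYYYY
YYYYYY
YYYYYY
YYGGYY
YYGGYY
YYGGYY
YYGGYY

Answer: YYYYYY
YYYYYY
YYYYYY
YYYYYY
YYYYYY
YYGGYY
YYGGYY
YYGGYY
YYGGYY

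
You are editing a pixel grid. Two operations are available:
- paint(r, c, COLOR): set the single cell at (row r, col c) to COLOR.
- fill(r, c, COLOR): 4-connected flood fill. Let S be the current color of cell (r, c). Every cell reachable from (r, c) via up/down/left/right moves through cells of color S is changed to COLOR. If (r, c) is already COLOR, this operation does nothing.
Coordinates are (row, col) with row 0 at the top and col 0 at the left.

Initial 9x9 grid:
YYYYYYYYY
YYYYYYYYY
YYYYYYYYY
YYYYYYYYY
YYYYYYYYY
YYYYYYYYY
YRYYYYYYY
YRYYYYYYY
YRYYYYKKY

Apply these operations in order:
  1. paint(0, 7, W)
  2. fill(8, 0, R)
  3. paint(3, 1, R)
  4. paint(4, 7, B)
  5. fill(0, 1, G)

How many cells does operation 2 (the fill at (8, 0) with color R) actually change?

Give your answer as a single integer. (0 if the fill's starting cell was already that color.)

After op 1 paint(0,7,W):
YYYYYYYWY
YYYYYYYYY
YYYYYYYYY
YYYYYYYYY
YYYYYYYYY
YYYYYYYYY
YRYYYYYYY
YRYYYYYYY
YRYYYYKKY
After op 2 fill(8,0,R) [75 cells changed]:
RRRRRRRWR
RRRRRRRRR
RRRRRRRRR
RRRRRRRRR
RRRRRRRRR
RRRRRRRRR
RRRRRRRRR
RRRRRRRRR
RRRRRRKKR

Answer: 75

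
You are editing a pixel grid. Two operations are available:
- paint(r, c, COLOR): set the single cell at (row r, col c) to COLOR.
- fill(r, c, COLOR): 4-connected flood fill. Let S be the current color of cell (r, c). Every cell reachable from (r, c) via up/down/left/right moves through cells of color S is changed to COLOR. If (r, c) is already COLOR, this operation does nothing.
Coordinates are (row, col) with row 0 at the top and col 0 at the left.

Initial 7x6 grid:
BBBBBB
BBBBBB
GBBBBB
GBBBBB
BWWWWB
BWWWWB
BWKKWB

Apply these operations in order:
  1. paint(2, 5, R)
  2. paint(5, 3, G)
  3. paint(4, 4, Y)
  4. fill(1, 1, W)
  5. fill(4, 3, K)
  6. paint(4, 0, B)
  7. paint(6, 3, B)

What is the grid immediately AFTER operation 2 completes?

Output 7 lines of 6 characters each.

Answer: BBBBBB
BBBBBB
GBBBBR
GBBBBB
BWWWWB
BWWGWB
BWKKWB

Derivation:
After op 1 paint(2,5,R):
BBBBBB
BBBBBB
GBBBBR
GBBBBB
BWWWWB
BWWWWB
BWKKWB
After op 2 paint(5,3,G):
BBBBBB
BBBBBB
GBBBBR
GBBBBB
BWWWWB
BWWGWB
BWKKWB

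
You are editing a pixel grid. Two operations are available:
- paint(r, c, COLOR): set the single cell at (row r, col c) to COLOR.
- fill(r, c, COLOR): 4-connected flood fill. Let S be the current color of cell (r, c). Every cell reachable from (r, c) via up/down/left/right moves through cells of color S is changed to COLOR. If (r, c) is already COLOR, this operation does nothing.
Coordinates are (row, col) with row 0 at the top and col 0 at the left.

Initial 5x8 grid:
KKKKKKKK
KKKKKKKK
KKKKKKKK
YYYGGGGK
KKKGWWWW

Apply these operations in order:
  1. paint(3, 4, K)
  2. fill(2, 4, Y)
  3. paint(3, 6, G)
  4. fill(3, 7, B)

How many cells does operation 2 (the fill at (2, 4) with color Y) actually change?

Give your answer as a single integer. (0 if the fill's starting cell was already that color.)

Answer: 26

Derivation:
After op 1 paint(3,4,K):
KKKKKKKK
KKKKKKKK
KKKKKKKK
YYYGKGGK
KKKGWWWW
After op 2 fill(2,4,Y) [26 cells changed]:
YYYYYYYY
YYYYYYYY
YYYYYYYY
YYYGYGGY
KKKGWWWW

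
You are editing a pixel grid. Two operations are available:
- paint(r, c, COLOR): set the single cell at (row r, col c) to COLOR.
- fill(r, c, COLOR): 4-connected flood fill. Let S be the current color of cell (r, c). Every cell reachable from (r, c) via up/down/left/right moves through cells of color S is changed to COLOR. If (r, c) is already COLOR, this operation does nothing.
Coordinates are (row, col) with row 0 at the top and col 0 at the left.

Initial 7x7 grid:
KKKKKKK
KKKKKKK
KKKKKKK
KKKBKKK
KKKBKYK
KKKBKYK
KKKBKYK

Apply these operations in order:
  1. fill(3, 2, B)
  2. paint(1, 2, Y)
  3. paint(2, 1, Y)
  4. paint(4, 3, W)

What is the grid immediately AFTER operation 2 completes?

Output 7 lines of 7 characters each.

Answer: BBBBBBB
BBYBBBB
BBBBBBB
BBBBBBB
BBBBBYB
BBBBBYB
BBBBBYB

Derivation:
After op 1 fill(3,2,B) [42 cells changed]:
BBBBBBB
BBBBBBB
BBBBBBB
BBBBBBB
BBBBBYB
BBBBBYB
BBBBBYB
After op 2 paint(1,2,Y):
BBBBBBB
BBYBBBB
BBBBBBB
BBBBBBB
BBBBBYB
BBBBBYB
BBBBBYB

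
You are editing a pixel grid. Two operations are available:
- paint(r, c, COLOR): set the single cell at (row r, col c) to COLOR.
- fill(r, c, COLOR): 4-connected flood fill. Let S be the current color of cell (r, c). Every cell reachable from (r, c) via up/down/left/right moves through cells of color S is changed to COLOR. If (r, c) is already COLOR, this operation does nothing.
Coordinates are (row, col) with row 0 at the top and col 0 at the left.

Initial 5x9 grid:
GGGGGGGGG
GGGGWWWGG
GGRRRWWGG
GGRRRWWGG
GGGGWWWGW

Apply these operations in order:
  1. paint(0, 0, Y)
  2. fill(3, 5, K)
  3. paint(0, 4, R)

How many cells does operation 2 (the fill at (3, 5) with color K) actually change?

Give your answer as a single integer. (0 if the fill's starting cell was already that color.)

After op 1 paint(0,0,Y):
YGGGGGGGG
GGGGWWWGG
GGRRRWWGG
GGRRRWWGG
GGGGWWWGW
After op 2 fill(3,5,K) [10 cells changed]:
YGGGGGGGG
GGGGKKKGG
GGRRRKKGG
GGRRRKKGG
GGGGKKKGW

Answer: 10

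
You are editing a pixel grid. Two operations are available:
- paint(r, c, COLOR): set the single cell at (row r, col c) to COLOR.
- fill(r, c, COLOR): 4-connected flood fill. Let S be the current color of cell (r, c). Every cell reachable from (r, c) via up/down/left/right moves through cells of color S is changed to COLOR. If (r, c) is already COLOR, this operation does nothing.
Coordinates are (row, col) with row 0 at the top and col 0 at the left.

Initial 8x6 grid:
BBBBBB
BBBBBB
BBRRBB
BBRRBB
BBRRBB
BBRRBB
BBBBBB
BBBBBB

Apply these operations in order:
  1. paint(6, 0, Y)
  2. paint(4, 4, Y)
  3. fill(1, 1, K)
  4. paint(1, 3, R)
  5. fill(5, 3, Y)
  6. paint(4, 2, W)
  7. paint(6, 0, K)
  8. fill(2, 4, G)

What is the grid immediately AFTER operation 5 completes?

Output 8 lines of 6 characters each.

Answer: KKKKKK
KKKYKK
KKYYKK
KKYYKK
KKYYYK
KKYYKK
YKKKKK
KKKKKK

Derivation:
After op 1 paint(6,0,Y):
BBBBBB
BBBBBB
BBRRBB
BBRRBB
BBRRBB
BBRRBB
YBBBBB
BBBBBB
After op 2 paint(4,4,Y):
BBBBBB
BBBBBB
BBRRBB
BBRRBB
BBRRYB
BBRRBB
YBBBBB
BBBBBB
After op 3 fill(1,1,K) [38 cells changed]:
KKKKKK
KKKKKK
KKRRKK
KKRRKK
KKRRYK
KKRRKK
YKKKKK
KKKKKK
After op 4 paint(1,3,R):
KKKKKK
KKKRKK
KKRRKK
KKRRKK
KKRRYK
KKRRKK
YKKKKK
KKKKKK
After op 5 fill(5,3,Y) [9 cells changed]:
KKKKKK
KKKYKK
KKYYKK
KKYYKK
KKYYYK
KKYYKK
YKKKKK
KKKKKK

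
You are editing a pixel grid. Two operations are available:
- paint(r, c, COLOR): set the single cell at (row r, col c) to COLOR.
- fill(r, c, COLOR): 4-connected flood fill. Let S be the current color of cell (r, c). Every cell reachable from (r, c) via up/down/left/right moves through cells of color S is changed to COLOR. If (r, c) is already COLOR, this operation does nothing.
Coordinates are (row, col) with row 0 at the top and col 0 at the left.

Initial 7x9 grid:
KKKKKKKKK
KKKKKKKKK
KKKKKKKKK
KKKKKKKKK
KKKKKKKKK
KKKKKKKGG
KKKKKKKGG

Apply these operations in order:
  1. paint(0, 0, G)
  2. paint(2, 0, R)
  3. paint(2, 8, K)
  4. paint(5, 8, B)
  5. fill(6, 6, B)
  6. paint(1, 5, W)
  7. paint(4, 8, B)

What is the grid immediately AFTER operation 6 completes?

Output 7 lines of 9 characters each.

Answer: GBBBBBBBB
BBBBBWBBB
RBBBBBBBB
BBBBBBBBB
BBBBBBBBB
BBBBBBBGB
BBBBBBBGG

Derivation:
After op 1 paint(0,0,G):
GKKKKKKKK
KKKKKKKKK
KKKKKKKKK
KKKKKKKKK
KKKKKKKKK
KKKKKKKGG
KKKKKKKGG
After op 2 paint(2,0,R):
GKKKKKKKK
KKKKKKKKK
RKKKKKKKK
KKKKKKKKK
KKKKKKKKK
KKKKKKKGG
KKKKKKKGG
After op 3 paint(2,8,K):
GKKKKKKKK
KKKKKKKKK
RKKKKKKKK
KKKKKKKKK
KKKKKKKKK
KKKKKKKGG
KKKKKKKGG
After op 4 paint(5,8,B):
GKKKKKKKK
KKKKKKKKK
RKKKKKKKK
KKKKKKKKK
KKKKKKKKK
KKKKKKKGB
KKKKKKKGG
After op 5 fill(6,6,B) [57 cells changed]:
GBBBBBBBB
BBBBBBBBB
RBBBBBBBB
BBBBBBBBB
BBBBBBBBB
BBBBBBBGB
BBBBBBBGG
After op 6 paint(1,5,W):
GBBBBBBBB
BBBBBWBBB
RBBBBBBBB
BBBBBBBBB
BBBBBBBBB
BBBBBBBGB
BBBBBBBGG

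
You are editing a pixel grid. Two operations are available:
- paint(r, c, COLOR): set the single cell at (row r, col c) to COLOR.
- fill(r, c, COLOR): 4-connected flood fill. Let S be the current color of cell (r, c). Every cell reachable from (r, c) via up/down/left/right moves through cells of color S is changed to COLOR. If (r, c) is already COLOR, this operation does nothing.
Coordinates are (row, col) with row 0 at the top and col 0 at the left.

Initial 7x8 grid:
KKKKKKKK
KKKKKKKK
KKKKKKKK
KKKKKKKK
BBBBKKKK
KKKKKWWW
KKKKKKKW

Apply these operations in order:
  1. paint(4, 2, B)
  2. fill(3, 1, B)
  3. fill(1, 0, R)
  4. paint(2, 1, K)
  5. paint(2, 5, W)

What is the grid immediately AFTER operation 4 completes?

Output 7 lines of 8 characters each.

Answer: RRRRRRRR
RRRRRRRR
RKRRRRRR
RRRRRRRR
RRRRRRRR
RRRRRWWW
RRRRRRRW

Derivation:
After op 1 paint(4,2,B):
KKKKKKKK
KKKKKKKK
KKKKKKKK
KKKKKKKK
BBBBKKKK
KKKKKWWW
KKKKKKKW
After op 2 fill(3,1,B) [48 cells changed]:
BBBBBBBB
BBBBBBBB
BBBBBBBB
BBBBBBBB
BBBBBBBB
BBBBBWWW
BBBBBBBW
After op 3 fill(1,0,R) [52 cells changed]:
RRRRRRRR
RRRRRRRR
RRRRRRRR
RRRRRRRR
RRRRRRRR
RRRRRWWW
RRRRRRRW
After op 4 paint(2,1,K):
RRRRRRRR
RRRRRRRR
RKRRRRRR
RRRRRRRR
RRRRRRRR
RRRRRWWW
RRRRRRRW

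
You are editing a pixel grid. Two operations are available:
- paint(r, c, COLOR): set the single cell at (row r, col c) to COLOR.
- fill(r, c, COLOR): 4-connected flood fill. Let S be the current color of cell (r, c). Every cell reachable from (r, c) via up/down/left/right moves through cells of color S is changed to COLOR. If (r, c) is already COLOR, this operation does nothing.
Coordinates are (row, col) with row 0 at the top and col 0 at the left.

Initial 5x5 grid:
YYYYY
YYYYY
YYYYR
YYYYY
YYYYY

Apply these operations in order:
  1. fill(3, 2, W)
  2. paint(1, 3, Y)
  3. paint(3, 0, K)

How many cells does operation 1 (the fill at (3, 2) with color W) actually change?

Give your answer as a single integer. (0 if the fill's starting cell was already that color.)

Answer: 24

Derivation:
After op 1 fill(3,2,W) [24 cells changed]:
WWWWW
WWWWW
WWWWR
WWWWW
WWWWW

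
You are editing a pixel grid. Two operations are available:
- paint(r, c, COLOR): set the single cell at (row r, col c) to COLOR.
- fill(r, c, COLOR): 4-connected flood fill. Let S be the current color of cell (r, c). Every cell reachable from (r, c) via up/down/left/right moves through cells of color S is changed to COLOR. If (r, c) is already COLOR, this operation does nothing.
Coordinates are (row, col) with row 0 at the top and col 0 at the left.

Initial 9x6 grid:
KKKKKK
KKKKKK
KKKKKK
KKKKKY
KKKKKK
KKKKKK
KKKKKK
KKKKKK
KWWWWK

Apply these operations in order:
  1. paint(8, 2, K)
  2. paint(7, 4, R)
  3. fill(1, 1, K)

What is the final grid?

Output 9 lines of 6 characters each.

After op 1 paint(8,2,K):
KKKKKK
KKKKKK
KKKKKK
KKKKKY
KKKKKK
KKKKKK
KKKKKK
KKKKKK
KWKWWK
After op 2 paint(7,4,R):
KKKKKK
KKKKKK
KKKKKK
KKKKKY
KKKKKK
KKKKKK
KKKKKK
KKKKRK
KWKWWK
After op 3 fill(1,1,K) [0 cells changed]:
KKKKKK
KKKKKK
KKKKKK
KKKKKY
KKKKKK
KKKKKK
KKKKKK
KKKKRK
KWKWWK

Answer: KKKKKK
KKKKKK
KKKKKK
KKKKKY
KKKKKK
KKKKKK
KKKKKK
KKKKRK
KWKWWK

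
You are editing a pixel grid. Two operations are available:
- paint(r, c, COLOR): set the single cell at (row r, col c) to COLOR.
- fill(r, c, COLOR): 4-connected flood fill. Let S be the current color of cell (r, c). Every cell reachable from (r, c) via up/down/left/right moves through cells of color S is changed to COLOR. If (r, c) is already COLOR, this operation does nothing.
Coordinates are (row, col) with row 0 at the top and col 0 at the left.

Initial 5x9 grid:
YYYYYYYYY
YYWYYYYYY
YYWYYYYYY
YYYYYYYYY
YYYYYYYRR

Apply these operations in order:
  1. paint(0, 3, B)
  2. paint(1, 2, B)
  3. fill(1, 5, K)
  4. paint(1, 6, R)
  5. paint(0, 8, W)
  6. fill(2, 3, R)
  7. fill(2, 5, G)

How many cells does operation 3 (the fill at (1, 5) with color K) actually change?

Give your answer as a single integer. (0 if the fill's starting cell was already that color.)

After op 1 paint(0,3,B):
YYYBYYYYY
YYWYYYYYY
YYWYYYYYY
YYYYYYYYY
YYYYYYYRR
After op 2 paint(1,2,B):
YYYBYYYYY
YYBYYYYYY
YYWYYYYYY
YYYYYYYYY
YYYYYYYRR
After op 3 fill(1,5,K) [40 cells changed]:
KKKBKKKKK
KKBKKKKKK
KKWKKKKKK
KKKKKKKKK
KKKKKKKRR

Answer: 40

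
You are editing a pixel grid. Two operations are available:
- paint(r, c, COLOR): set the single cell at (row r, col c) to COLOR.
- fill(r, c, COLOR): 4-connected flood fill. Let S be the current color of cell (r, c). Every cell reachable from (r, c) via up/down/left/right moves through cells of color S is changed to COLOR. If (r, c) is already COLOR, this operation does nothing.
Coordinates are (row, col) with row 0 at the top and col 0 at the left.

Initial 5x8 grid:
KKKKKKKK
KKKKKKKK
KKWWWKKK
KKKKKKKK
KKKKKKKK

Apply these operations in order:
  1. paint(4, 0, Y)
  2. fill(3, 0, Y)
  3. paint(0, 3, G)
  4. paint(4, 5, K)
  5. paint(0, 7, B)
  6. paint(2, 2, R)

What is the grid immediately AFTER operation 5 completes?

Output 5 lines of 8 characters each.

Answer: YYYGYYYB
YYYYYYYY
YYWWWYYY
YYYYYYYY
YYYYYKYY

Derivation:
After op 1 paint(4,0,Y):
KKKKKKKK
KKKKKKKK
KKWWWKKK
KKKKKKKK
YKKKKKKK
After op 2 fill(3,0,Y) [36 cells changed]:
YYYYYYYY
YYYYYYYY
YYWWWYYY
YYYYYYYY
YYYYYYYY
After op 3 paint(0,3,G):
YYYGYYYY
YYYYYYYY
YYWWWYYY
YYYYYYYY
YYYYYYYY
After op 4 paint(4,5,K):
YYYGYYYY
YYYYYYYY
YYWWWYYY
YYYYYYYY
YYYYYKYY
After op 5 paint(0,7,B):
YYYGYYYB
YYYYYYYY
YYWWWYYY
YYYYYYYY
YYYYYKYY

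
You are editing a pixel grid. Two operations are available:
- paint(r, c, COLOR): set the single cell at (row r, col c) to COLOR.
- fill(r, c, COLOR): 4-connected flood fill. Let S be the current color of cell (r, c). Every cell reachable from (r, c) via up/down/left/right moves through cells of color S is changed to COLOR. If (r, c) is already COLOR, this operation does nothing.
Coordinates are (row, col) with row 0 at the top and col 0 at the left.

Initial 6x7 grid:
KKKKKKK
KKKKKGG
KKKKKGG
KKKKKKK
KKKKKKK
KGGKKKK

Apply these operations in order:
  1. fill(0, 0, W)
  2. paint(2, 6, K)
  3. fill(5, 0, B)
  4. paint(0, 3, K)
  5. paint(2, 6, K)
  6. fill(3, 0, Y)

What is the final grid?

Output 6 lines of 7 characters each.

After op 1 fill(0,0,W) [36 cells changed]:
WWWWWWW
WWWWWGG
WWWWWGG
WWWWWWW
WWWWWWW
WGGWWWW
After op 2 paint(2,6,K):
WWWWWWW
WWWWWGG
WWWWWGK
WWWWWWW
WWWWWWW
WGGWWWW
After op 3 fill(5,0,B) [36 cells changed]:
BBBBBBB
BBBBBGG
BBBBBGK
BBBBBBB
BBBBBBB
BGGBBBB
After op 4 paint(0,3,K):
BBBKBBB
BBBBBGG
BBBBBGK
BBBBBBB
BBBBBBB
BGGBBBB
After op 5 paint(2,6,K):
BBBKBBB
BBBBBGG
BBBBBGK
BBBBBBB
BBBBBBB
BGGBBBB
After op 6 fill(3,0,Y) [35 cells changed]:
YYYKYYY
YYYYYGG
YYYYYGK
YYYYYYY
YYYYYYY
YGGYYYY

Answer: YYYKYYY
YYYYYGG
YYYYYGK
YYYYYYY
YYYYYYY
YGGYYYY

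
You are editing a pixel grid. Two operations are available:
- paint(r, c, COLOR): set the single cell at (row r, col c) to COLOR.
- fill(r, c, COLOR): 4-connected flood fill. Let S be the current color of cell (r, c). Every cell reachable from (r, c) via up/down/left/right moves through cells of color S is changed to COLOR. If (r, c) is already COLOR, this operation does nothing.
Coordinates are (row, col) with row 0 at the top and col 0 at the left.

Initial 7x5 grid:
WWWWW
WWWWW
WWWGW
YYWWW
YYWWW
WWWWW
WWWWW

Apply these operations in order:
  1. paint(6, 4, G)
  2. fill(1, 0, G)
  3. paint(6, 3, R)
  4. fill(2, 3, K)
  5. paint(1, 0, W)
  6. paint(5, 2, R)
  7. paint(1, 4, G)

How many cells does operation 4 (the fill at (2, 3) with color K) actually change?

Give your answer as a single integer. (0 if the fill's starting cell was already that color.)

Answer: 30

Derivation:
After op 1 paint(6,4,G):
WWWWW
WWWWW
WWWGW
YYWWW
YYWWW
WWWWW
WWWWG
After op 2 fill(1,0,G) [29 cells changed]:
GGGGG
GGGGG
GGGGG
YYGGG
YYGGG
GGGGG
GGGGG
After op 3 paint(6,3,R):
GGGGG
GGGGG
GGGGG
YYGGG
YYGGG
GGGGG
GGGRG
After op 4 fill(2,3,K) [30 cells changed]:
KKKKK
KKKKK
KKKKK
YYKKK
YYKKK
KKKKK
KKKRK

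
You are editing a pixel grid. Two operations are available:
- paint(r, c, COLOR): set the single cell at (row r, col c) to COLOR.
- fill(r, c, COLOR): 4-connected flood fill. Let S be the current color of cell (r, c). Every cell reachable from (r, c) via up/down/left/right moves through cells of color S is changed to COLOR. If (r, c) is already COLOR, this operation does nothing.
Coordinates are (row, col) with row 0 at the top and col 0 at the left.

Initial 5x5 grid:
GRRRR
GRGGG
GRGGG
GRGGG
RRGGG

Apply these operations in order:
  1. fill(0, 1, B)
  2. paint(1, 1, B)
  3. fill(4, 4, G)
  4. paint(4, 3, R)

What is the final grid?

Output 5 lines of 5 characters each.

After op 1 fill(0,1,B) [9 cells changed]:
GBBBB
GBGGG
GBGGG
GBGGG
BBGGG
After op 2 paint(1,1,B):
GBBBB
GBGGG
GBGGG
GBGGG
BBGGG
After op 3 fill(4,4,G) [0 cells changed]:
GBBBB
GBGGG
GBGGG
GBGGG
BBGGG
After op 4 paint(4,3,R):
GBBBB
GBGGG
GBGGG
GBGGG
BBGRG

Answer: GBBBB
GBGGG
GBGGG
GBGGG
BBGRG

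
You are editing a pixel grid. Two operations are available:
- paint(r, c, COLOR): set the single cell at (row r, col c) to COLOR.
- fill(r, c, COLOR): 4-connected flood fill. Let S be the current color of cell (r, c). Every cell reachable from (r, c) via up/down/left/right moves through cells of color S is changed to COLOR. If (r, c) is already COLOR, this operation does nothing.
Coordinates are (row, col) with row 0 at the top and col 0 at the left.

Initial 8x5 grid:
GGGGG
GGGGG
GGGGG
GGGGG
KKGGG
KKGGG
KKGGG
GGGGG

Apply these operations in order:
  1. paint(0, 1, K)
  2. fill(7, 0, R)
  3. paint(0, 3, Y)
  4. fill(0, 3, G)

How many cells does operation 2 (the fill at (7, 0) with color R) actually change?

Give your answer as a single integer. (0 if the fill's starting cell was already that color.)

After op 1 paint(0,1,K):
GKGGG
GGGGG
GGGGG
GGGGG
KKGGG
KKGGG
KKGGG
GGGGG
After op 2 fill(7,0,R) [33 cells changed]:
RKRRR
RRRRR
RRRRR
RRRRR
KKRRR
KKRRR
KKRRR
RRRRR

Answer: 33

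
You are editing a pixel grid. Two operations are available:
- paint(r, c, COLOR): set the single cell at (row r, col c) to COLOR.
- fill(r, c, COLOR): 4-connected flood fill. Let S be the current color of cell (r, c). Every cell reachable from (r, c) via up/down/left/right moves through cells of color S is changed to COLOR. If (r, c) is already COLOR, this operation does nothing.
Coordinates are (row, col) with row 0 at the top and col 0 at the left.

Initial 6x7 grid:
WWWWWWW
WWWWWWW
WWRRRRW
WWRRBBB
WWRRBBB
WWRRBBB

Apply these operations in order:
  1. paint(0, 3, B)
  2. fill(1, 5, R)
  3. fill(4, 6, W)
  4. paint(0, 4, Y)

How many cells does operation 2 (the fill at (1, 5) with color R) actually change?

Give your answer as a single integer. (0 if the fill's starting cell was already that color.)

After op 1 paint(0,3,B):
WWWBWWW
WWWWWWW
WWRRRRW
WWRRBBB
WWRRBBB
WWRRBBB
After op 2 fill(1,5,R) [22 cells changed]:
RRRBRRR
RRRRRRR
RRRRRRR
RRRRBBB
RRRRBBB
RRRRBBB

Answer: 22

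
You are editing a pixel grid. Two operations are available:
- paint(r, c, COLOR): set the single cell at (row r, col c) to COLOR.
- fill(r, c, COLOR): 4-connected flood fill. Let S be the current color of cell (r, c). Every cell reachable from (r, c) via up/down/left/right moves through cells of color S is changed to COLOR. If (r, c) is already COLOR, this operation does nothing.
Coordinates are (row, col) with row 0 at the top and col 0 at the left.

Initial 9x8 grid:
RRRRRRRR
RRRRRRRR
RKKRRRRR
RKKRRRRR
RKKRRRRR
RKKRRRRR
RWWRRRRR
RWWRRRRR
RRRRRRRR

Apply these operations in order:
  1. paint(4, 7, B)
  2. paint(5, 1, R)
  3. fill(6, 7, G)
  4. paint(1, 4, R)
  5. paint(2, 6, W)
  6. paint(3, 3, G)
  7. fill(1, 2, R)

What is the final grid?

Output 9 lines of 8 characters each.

Answer: RRRRRRRR
RRRRRRRR
RKKRRRWR
RKKRRRRR
RKKRRRRB
RRKRRRRR
RWWRRRRR
RWWRRRRR
RRRRRRRR

Derivation:
After op 1 paint(4,7,B):
RRRRRRRR
RRRRRRRR
RKKRRRRR
RKKRRRRR
RKKRRRRB
RKKRRRRR
RWWRRRRR
RWWRRRRR
RRRRRRRR
After op 2 paint(5,1,R):
RRRRRRRR
RRRRRRRR
RKKRRRRR
RKKRRRRR
RKKRRRRB
RRKRRRRR
RWWRRRRR
RWWRRRRR
RRRRRRRR
After op 3 fill(6,7,G) [60 cells changed]:
GGGGGGGG
GGGGGGGG
GKKGGGGG
GKKGGGGG
GKKGGGGB
GGKGGGGG
GWWGGGGG
GWWGGGGG
GGGGGGGG
After op 4 paint(1,4,R):
GGGGGGGG
GGGGRGGG
GKKGGGGG
GKKGGGGG
GKKGGGGB
GGKGGGGG
GWWGGGGG
GWWGGGGG
GGGGGGGG
After op 5 paint(2,6,W):
GGGGGGGG
GGGGRGGG
GKKGGGWG
GKKGGGGG
GKKGGGGB
GGKGGGGG
GWWGGGGG
GWWGGGGG
GGGGGGGG
After op 6 paint(3,3,G):
GGGGGGGG
GGGGRGGG
GKKGGGWG
GKKGGGGG
GKKGGGGB
GGKGGGGG
GWWGGGGG
GWWGGGGG
GGGGGGGG
After op 7 fill(1,2,R) [58 cells changed]:
RRRRRRRR
RRRRRRRR
RKKRRRWR
RKKRRRRR
RKKRRRRB
RRKRRRRR
RWWRRRRR
RWWRRRRR
RRRRRRRR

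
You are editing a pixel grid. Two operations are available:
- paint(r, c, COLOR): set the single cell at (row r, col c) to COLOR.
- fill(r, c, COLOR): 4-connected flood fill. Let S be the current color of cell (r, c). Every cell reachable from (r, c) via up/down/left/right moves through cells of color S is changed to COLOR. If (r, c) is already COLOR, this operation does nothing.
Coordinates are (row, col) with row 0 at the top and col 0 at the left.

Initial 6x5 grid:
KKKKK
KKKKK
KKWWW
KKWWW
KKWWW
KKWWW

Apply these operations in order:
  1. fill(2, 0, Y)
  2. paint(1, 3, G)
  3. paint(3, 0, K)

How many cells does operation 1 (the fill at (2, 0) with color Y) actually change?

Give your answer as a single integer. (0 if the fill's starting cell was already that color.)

Answer: 18

Derivation:
After op 1 fill(2,0,Y) [18 cells changed]:
YYYYY
YYYYY
YYWWW
YYWWW
YYWWW
YYWWW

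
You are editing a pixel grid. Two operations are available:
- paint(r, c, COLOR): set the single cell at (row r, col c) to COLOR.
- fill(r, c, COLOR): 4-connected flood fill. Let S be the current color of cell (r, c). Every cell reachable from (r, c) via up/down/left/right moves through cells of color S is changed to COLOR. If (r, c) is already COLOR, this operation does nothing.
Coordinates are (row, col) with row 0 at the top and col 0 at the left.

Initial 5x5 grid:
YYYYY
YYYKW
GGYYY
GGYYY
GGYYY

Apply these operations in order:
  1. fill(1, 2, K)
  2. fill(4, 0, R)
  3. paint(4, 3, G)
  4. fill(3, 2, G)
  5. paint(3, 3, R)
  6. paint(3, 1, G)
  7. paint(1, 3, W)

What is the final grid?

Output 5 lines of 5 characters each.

After op 1 fill(1,2,K) [17 cells changed]:
KKKKK
KKKKW
GGKKK
GGKKK
GGKKK
After op 2 fill(4,0,R) [6 cells changed]:
KKKKK
KKKKW
RRKKK
RRKKK
RRKKK
After op 3 paint(4,3,G):
KKKKK
KKKKW
RRKKK
RRKKK
RRKGK
After op 4 fill(3,2,G) [17 cells changed]:
GGGGG
GGGGW
RRGGG
RRGGG
RRGGG
After op 5 paint(3,3,R):
GGGGG
GGGGW
RRGGG
RRGRG
RRGGG
After op 6 paint(3,1,G):
GGGGG
GGGGW
RRGGG
RGGRG
RRGGG
After op 7 paint(1,3,W):
GGGGG
GGGWW
RRGGG
RGGRG
RRGGG

Answer: GGGGG
GGGWW
RRGGG
RGGRG
RRGGG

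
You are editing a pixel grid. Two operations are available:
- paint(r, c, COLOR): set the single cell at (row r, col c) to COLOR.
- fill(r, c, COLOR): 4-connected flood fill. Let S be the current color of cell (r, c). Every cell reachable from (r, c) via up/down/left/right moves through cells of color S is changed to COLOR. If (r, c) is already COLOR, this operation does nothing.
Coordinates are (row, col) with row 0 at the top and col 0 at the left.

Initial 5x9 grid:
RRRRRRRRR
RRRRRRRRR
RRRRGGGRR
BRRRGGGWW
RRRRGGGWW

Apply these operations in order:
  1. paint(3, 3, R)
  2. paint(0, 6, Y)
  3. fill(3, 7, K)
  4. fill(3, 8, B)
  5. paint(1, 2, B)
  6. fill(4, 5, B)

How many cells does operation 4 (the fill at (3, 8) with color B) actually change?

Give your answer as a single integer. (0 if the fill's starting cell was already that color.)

Answer: 4

Derivation:
After op 1 paint(3,3,R):
RRRRRRRRR
RRRRRRRRR
RRRRGGGRR
BRRRGGGWW
RRRRGGGWW
After op 2 paint(0,6,Y):
RRRRRRYRR
RRRRRRRRR
RRRRGGGRR
BRRRGGGWW
RRRRGGGWW
After op 3 fill(3,7,K) [4 cells changed]:
RRRRRRYRR
RRRRRRRRR
RRRRGGGRR
BRRRGGGKK
RRRRGGGKK
After op 4 fill(3,8,B) [4 cells changed]:
RRRRRRYRR
RRRRRRRRR
RRRRGGGRR
BRRRGGGBB
RRRRGGGBB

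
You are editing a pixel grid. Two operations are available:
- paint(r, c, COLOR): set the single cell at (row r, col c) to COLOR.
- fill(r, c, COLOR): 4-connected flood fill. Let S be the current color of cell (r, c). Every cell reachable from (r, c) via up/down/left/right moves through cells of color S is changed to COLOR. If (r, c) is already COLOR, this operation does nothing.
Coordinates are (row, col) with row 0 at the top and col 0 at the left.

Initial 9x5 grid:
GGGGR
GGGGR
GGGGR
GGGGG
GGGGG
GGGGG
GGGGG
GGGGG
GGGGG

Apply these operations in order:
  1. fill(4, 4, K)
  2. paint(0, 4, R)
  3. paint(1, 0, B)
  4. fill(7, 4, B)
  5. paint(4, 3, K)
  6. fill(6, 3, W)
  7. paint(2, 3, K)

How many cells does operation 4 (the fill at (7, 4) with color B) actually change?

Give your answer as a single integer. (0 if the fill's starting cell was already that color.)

Answer: 41

Derivation:
After op 1 fill(4,4,K) [42 cells changed]:
KKKKR
KKKKR
KKKKR
KKKKK
KKKKK
KKKKK
KKKKK
KKKKK
KKKKK
After op 2 paint(0,4,R):
KKKKR
KKKKR
KKKKR
KKKKK
KKKKK
KKKKK
KKKKK
KKKKK
KKKKK
After op 3 paint(1,0,B):
KKKKR
BKKKR
KKKKR
KKKKK
KKKKK
KKKKK
KKKKK
KKKKK
KKKKK
After op 4 fill(7,4,B) [41 cells changed]:
BBBBR
BBBBR
BBBBR
BBBBB
BBBBB
BBBBB
BBBBB
BBBBB
BBBBB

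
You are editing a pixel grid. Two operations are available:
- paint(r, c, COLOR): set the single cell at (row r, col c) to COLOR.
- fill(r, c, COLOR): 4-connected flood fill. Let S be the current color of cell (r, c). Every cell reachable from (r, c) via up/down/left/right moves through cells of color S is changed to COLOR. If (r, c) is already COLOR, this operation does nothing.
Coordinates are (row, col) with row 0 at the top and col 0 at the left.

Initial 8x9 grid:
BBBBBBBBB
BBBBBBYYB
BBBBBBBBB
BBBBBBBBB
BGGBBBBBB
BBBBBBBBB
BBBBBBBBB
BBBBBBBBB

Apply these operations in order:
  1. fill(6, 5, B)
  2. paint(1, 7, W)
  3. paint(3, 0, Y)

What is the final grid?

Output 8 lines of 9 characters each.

After op 1 fill(6,5,B) [0 cells changed]:
BBBBBBBBB
BBBBBBYYB
BBBBBBBBB
BBBBBBBBB
BGGBBBBBB
BBBBBBBBB
BBBBBBBBB
BBBBBBBBB
After op 2 paint(1,7,W):
BBBBBBBBB
BBBBBBYWB
BBBBBBBBB
BBBBBBBBB
BGGBBBBBB
BBBBBBBBB
BBBBBBBBB
BBBBBBBBB
After op 3 paint(3,0,Y):
BBBBBBBBB
BBBBBBYWB
BBBBBBBBB
YBBBBBBBB
BGGBBBBBB
BBBBBBBBB
BBBBBBBBB
BBBBBBBBB

Answer: BBBBBBBBB
BBBBBBYWB
BBBBBBBBB
YBBBBBBBB
BGGBBBBBB
BBBBBBBBB
BBBBBBBBB
BBBBBBBBB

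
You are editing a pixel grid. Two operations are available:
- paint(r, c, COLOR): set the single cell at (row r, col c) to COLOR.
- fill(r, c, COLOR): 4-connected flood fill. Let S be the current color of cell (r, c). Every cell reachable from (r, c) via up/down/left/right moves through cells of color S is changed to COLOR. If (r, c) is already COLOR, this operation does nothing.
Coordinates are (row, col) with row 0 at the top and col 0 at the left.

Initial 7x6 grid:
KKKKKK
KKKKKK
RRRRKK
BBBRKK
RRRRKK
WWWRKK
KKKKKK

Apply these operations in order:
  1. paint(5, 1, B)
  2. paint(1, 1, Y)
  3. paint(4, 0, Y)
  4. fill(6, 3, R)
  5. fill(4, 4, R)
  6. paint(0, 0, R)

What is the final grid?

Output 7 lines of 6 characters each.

Answer: RRRRRR
RYRRRR
RRRRRR
BBBRRR
YRRRRR
WBWRRR
RRRRRR

Derivation:
After op 1 paint(5,1,B):
KKKKKK
KKKKKK
RRRRKK
BBBRKK
RRRRKK
WBWRKK
KKKKKK
After op 2 paint(1,1,Y):
KKKKKK
KYKKKK
RRRRKK
BBBRKK
RRRRKK
WBWRKK
KKKKKK
After op 3 paint(4,0,Y):
KKKKKK
KYKKKK
RRRRKK
BBBRKK
YRRRKK
WBWRKK
KKKKKK
After op 4 fill(6,3,R) [25 cells changed]:
RRRRRR
RYRRRR
RRRRRR
BBBRRR
YRRRRR
WBWRRR
RRRRRR
After op 5 fill(4,4,R) [0 cells changed]:
RRRRRR
RYRRRR
RRRRRR
BBBRRR
YRRRRR
WBWRRR
RRRRRR
After op 6 paint(0,0,R):
RRRRRR
RYRRRR
RRRRRR
BBBRRR
YRRRRR
WBWRRR
RRRRRR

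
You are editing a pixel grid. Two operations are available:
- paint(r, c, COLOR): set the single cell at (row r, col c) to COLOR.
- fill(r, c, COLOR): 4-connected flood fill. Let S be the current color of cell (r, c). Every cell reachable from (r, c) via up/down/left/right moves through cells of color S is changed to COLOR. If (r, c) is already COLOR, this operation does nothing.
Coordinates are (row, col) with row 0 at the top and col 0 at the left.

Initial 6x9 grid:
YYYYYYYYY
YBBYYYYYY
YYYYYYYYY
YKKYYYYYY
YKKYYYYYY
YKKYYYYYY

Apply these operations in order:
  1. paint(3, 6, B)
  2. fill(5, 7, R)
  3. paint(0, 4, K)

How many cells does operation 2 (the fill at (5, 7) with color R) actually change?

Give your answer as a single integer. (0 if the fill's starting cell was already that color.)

After op 1 paint(3,6,B):
YYYYYYYYY
YBBYYYYYY
YYYYYYYYY
YKKYYYBYY
YKKYYYYYY
YKKYYYYYY
After op 2 fill(5,7,R) [45 cells changed]:
RRRRRRRRR
RBBRRRRRR
RRRRRRRRR
RKKRRRBRR
RKKRRRRRR
RKKRRRRRR

Answer: 45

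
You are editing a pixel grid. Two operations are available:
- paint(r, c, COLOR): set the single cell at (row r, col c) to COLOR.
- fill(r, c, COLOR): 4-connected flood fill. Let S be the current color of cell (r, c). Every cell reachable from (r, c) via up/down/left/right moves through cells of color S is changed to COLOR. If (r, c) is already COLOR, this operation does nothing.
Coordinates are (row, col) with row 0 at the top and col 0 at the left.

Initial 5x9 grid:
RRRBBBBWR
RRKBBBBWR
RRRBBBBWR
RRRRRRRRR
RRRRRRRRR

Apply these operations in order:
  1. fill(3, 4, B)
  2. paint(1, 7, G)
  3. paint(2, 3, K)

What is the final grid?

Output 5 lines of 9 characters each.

After op 1 fill(3,4,B) [29 cells changed]:
BBBBBBBWB
BBKBBBBWB
BBBBBBBWB
BBBBBBBBB
BBBBBBBBB
After op 2 paint(1,7,G):
BBBBBBBWB
BBKBBBBGB
BBBBBBBWB
BBBBBBBBB
BBBBBBBBB
After op 3 paint(2,3,K):
BBBBBBBWB
BBKBBBBGB
BBBKBBBWB
BBBBBBBBB
BBBBBBBBB

Answer: BBBBBBBWB
BBKBBBBGB
BBBKBBBWB
BBBBBBBBB
BBBBBBBBB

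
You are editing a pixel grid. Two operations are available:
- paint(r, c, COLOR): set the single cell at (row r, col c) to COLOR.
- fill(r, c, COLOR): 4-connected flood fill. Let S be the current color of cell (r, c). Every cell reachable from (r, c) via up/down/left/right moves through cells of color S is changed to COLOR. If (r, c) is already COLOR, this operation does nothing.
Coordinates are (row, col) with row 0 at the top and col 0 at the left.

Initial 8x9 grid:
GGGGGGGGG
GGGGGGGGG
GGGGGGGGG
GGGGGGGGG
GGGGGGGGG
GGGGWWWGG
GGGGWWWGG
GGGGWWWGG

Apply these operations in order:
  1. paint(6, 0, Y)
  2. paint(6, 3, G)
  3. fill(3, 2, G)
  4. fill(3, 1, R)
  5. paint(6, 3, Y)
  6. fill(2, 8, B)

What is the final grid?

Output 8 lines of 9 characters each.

Answer: BBBBBBBBB
BBBBBBBBB
BBBBBBBBB
BBBBBBBBB
BBBBBBBBB
BBBBWWWBB
YBBYWWWBB
BBBBWWWBB

Derivation:
After op 1 paint(6,0,Y):
GGGGGGGGG
GGGGGGGGG
GGGGGGGGG
GGGGGGGGG
GGGGGGGGG
GGGGWWWGG
YGGGWWWGG
GGGGWWWGG
After op 2 paint(6,3,G):
GGGGGGGGG
GGGGGGGGG
GGGGGGGGG
GGGGGGGGG
GGGGGGGGG
GGGGWWWGG
YGGGWWWGG
GGGGWWWGG
After op 3 fill(3,2,G) [0 cells changed]:
GGGGGGGGG
GGGGGGGGG
GGGGGGGGG
GGGGGGGGG
GGGGGGGGG
GGGGWWWGG
YGGGWWWGG
GGGGWWWGG
After op 4 fill(3,1,R) [62 cells changed]:
RRRRRRRRR
RRRRRRRRR
RRRRRRRRR
RRRRRRRRR
RRRRRRRRR
RRRRWWWRR
YRRRWWWRR
RRRRWWWRR
After op 5 paint(6,3,Y):
RRRRRRRRR
RRRRRRRRR
RRRRRRRRR
RRRRRRRRR
RRRRRRRRR
RRRRWWWRR
YRRYWWWRR
RRRRWWWRR
After op 6 fill(2,8,B) [61 cells changed]:
BBBBBBBBB
BBBBBBBBB
BBBBBBBBB
BBBBBBBBB
BBBBBBBBB
BBBBWWWBB
YBBYWWWBB
BBBBWWWBB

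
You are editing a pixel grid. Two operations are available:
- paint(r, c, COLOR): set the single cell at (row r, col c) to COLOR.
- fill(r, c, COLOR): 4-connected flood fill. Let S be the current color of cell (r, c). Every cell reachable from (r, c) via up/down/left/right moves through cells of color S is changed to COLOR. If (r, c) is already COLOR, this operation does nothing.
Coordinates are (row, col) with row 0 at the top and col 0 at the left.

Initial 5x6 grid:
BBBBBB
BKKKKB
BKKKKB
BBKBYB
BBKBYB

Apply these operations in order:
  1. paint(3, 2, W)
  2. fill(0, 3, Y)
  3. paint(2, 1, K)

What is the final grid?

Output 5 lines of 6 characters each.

Answer: YYYYYY
YKKKKY
YKKKKY
YYWBYY
YYKBYY

Derivation:
After op 1 paint(3,2,W):
BBBBBB
BKKKKB
BKKKKB
BBWBYB
BBKBYB
After op 2 fill(0,3,Y) [16 cells changed]:
YYYYYY
YKKKKY
YKKKKY
YYWBYY
YYKBYY
After op 3 paint(2,1,K):
YYYYYY
YKKKKY
YKKKKY
YYWBYY
YYKBYY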